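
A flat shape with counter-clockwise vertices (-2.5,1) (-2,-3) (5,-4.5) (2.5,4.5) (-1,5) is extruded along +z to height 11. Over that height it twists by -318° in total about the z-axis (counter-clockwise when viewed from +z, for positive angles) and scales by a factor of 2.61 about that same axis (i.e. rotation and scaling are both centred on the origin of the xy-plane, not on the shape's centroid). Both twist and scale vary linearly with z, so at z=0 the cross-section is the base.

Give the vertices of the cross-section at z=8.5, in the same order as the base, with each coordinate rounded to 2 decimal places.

Cross-section at z=8.5: (0.26,-6.04) (7.98,-1.32) (4.59,14.38) (-11.51,0.96) (-9.31,-6.66)

t = z/height = 8.5/11 = 0.772727
s = 1 + (scale-1)·z/height = 1 + (2.61-1)·8.5/11 = 2.244091
θ = twist·z/height = -318°·8.5/11 = -245.7273° = -4.288750 rad
cos θ = -0.411080, sin θ = 0.911599 (intermediates below are computed at full precision and shown rounded to 5 d.p.)
v1: (-2.5,1) → rotate → (0.11610,-2.69008) → ×s → (0.26054,-6.03678) → (0.26,-6.04)
v2: (-2,-3) → rotate → (3.55696,-0.58996) → ×s → (7.98214,-1.32392) → (7.98,-1.32)
v3: (5,-4.5) → rotate → (2.04679,6.40786) → ×s → (4.59319,14.37981) → (4.59,14.38)
v4: (2.5,4.5) → rotate → (-5.12990,0.42914) → ×s → (-11.51196,0.96302) → (-11.51,0.96)
v5: (-1,5) → rotate → (-4.14691,-2.96700) → ×s → (-9.30605,-6.65822) → (-9.31,-6.66)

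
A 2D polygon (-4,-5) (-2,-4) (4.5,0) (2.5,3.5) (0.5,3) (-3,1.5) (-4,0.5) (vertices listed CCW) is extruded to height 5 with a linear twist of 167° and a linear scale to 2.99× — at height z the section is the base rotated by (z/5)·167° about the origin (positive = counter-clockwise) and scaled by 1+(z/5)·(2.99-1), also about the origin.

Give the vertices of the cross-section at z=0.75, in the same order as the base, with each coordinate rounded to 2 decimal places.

Cross-section at z=0.75: (-1.96,-8.08) (-0.15,-5.81) (5.29,2.47) (1.02,5.49) (-1.06,3.80) (-4.35,0.12) (-4.98,-1.61)

t = z/height = 0.75/5 = 0.15
s = 1 + (scale-1)·z/height = 1 + (2.99-1)·0.75/5 = 1.298500
θ = twist·z/height = 167°·0.75/5 = 25.0500° = 0.437205 rad
cos θ = 0.905939, sin θ = 0.423409 (intermediates below are computed at full precision and shown rounded to 5 d.p.)
v1: (-4,-5) → rotate → (-1.50671,-6.22333) → ×s → (-1.95646,-8.08099) → (-1.96,-8.08)
v2: (-2,-4) → rotate → (-0.11824,-4.47057) → ×s → (-0.15354,-5.80504) → (-0.15,-5.81)
v3: (4.5,0) → rotate → (4.07672,1.90534) → ×s → (5.29363,2.47408) → (5.29,2.47)
v4: (2.5,3.5) → rotate → (0.78292,4.22931) → ×s → (1.01662,5.49176) → (1.02,5.49)
v5: (0.5,3) → rotate → (-0.81726,2.92952) → ×s → (-1.06121,3.80398) → (-1.06,3.80)
v6: (-3,1.5) → rotate → (-3.35293,0.08868) → ×s → (-4.35378,0.11515) → (-4.35,0.12)
v7: (-4,0.5) → rotate → (-3.83546,-1.24067) → ×s → (-4.98034,-1.61101) → (-4.98,-1.61)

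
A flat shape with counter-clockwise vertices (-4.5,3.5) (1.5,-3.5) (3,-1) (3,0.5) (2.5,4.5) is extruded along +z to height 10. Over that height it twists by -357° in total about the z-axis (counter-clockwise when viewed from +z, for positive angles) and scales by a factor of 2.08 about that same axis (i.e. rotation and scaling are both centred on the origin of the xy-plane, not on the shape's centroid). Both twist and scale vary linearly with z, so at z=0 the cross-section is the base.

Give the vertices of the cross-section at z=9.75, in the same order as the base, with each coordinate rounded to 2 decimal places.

Cross-section at z=9.75: (-10.52,5.12) (4.50,-6.39) (6.45,-0.74) (5.81,2.28) (3.11,10.10)

t = z/height = 9.75/10 = 0.975
s = 1 + (scale-1)·z/height = 1 + (2.08-1)·9.75/10 = 2.053000
θ = twist·z/height = -357°·9.75/10 = -348.0750° = -6.075055 rad
cos θ = 0.978419, sin θ = 0.206631 (intermediates below are computed at full precision and shown rounded to 5 d.p.)
v1: (-4.5,3.5) → rotate → (-5.12609,2.49463) → ×s → (-10.52387,5.12147) → (-10.52,5.12)
v2: (1.5,-3.5) → rotate → (2.19084,-3.11452) → ×s → (4.49779,-6.39411) → (4.50,-6.39)
v3: (3,-1) → rotate → (3.14189,-0.35853) → ×s → (6.45030,-0.73605) → (6.45,-0.74)
v4: (3,0.5) → rotate → (2.83194,1.10910) → ×s → (5.81398,2.27699) → (5.81,2.28)
v5: (2.5,4.5) → rotate → (1.51621,4.91946) → ×s → (3.11277,10.09966) → (3.11,10.10)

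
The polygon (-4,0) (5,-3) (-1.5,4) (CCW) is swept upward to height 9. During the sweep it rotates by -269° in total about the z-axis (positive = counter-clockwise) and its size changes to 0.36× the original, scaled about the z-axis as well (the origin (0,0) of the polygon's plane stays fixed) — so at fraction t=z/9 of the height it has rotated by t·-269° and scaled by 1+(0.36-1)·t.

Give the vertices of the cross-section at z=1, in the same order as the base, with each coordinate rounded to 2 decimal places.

t = z/height = 1/9 = 0.111111
s = 1 + (scale-1)·z/height = 1 + (0.36-1)·1/9 = 0.928889
θ = twist·z/height = -269°·1/9 = -29.8889° = -0.521660 rad
cos θ = 0.866993, sin θ = -0.498320 (intermediates below are computed at full precision and shown rounded to 5 d.p.)
v1: (-4,0) → rotate → (-3.46797,1.99328) → ×s → (-3.22136,1.85153) → (-3.22,1.85)
v2: (5,-3) → rotate → (2.84001,-5.09258) → ×s → (2.63805,-4.73044) → (2.64,-4.73)
v3: (-1.5,4) → rotate → (0.69279,4.21545) → ×s → (0.64352,3.91569) → (0.64,3.92)

Cross-section at z=1: (-3.22,1.85) (2.64,-4.73) (0.64,3.92)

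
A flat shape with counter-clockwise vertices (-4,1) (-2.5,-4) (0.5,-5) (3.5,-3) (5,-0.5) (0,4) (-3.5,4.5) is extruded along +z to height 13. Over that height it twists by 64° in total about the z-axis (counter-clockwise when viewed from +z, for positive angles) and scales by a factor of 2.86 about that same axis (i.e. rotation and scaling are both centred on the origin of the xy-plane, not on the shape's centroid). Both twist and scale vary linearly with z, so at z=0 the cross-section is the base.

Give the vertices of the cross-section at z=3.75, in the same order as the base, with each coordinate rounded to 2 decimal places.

t = z/height = 3.75/13 = 0.288462
s = 1 + (scale-1)·z/height = 1 + (2.86-1)·3.75/13 = 1.536538
θ = twist·z/height = 64°·3.75/13 = 18.4615° = 0.322215 rad
cos θ = 0.948536, sin θ = 0.316668 (intermediates below are computed at full precision and shown rounded to 5 d.p.)
v1: (-4,1) → rotate → (-4.11081,-0.31814) → ×s → (-6.31642,-0.48883) → (-6.32,-0.49)
v2: (-2.5,-4) → rotate → (-1.10467,-4.58582) → ×s → (-1.69737,-7.04628) → (-1.70,-7.05)
v3: (0.5,-5) → rotate → (2.05761,-4.58435) → ×s → (3.16159,-7.04403) → (3.16,-7.04)
v4: (3.5,-3) → rotate → (4.26988,-1.73727) → ×s → (6.56084,-2.66938) → (6.56,-2.67)
v5: (5,-0.5) → rotate → (4.90102,1.10907) → ×s → (7.53060,1.70413) → (7.53,1.70)
v6: (0,4) → rotate → (-1.26667,3.79415) → ×s → (-1.94629,5.82985) → (-1.95,5.83)
v7: (-3.5,4.5) → rotate → (-4.74488,3.16008) → ×s → (-7.29070,4.85558) → (-7.29,4.86)

Cross-section at z=3.75: (-6.32,-0.49) (-1.70,-7.05) (3.16,-7.04) (6.56,-2.67) (7.53,1.70) (-1.95,5.83) (-7.29,4.86)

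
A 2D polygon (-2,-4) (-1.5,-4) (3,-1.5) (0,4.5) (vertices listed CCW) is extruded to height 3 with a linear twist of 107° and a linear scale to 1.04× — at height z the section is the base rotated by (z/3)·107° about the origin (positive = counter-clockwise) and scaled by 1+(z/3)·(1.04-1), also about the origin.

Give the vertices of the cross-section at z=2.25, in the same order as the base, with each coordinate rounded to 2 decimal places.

t = z/height = 2.25/3 = 0.75
s = 1 + (scale-1)·z/height = 1 + (1.04-1)·2.25/3 = 1.030000
θ = twist·z/height = 107°·2.25/3 = 80.2500° = 1.400627 rad
cos θ = 0.169350, sin θ = 0.985556 (intermediates below are computed at full precision and shown rounded to 5 d.p.)
v1: (-2,-4) → rotate → (3.60353,-2.64851) → ×s → (3.71163,-2.72797) → (3.71,-2.73)
v2: (-1.5,-4) → rotate → (3.68820,-2.15573) → ×s → (3.79885,-2.22040) → (3.80,-2.22)
v3: (3,-1.5) → rotate → (1.98638,2.70264) → ×s → (2.04597,2.78372) → (2.05,2.78)
v4: (0,4.5) → rotate → (-4.43500,0.76207) → ×s → (-4.56805,0.78493) → (-4.57,0.78)

Cross-section at z=2.25: (3.71,-2.73) (3.80,-2.22) (2.05,2.78) (-4.57,0.78)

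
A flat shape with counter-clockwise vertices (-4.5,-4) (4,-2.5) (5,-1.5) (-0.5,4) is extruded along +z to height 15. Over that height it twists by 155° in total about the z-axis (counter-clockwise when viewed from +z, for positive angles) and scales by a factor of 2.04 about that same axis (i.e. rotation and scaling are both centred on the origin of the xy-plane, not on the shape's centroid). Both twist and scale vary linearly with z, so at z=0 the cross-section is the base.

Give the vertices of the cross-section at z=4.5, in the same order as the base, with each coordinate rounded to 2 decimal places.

t = z/height = 4.5/15 = 0.3
s = 1 + (scale-1)·z/height = 1 + (2.04-1)·4.5/15 = 1.312000
θ = twist·z/height = 155°·4.5/15 = 46.5000° = 0.811578 rad
cos θ = 0.688355, sin θ = 0.725374 (intermediates below are computed at full precision and shown rounded to 5 d.p.)
v1: (-4.5,-4) → rotate → (-0.19610,-6.01760) → ×s → (-0.25728,-7.89510) → (-0.26,-7.90)
v2: (4,-2.5) → rotate → (4.56685,1.18061) → ×s → (5.99171,1.54896) → (5.99,1.55)
v3: (5,-1.5) → rotate → (4.52983,2.59434) → ×s → (5.94314,3.40377) → (5.94,3.40)
v4: (-0.5,4) → rotate → (-3.24567,2.39073) → ×s → (-4.25833,3.13664) → (-4.26,3.14)

Cross-section at z=4.5: (-0.26,-7.90) (5.99,1.55) (5.94,3.40) (-4.26,3.14)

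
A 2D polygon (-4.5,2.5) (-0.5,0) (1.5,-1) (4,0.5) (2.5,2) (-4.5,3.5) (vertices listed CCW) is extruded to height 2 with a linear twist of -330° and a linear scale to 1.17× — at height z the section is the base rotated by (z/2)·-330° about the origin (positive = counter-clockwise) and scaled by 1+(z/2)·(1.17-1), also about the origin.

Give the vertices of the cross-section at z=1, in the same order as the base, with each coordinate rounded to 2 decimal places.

t = z/height = 1/2 = 0.5
s = 1 + (scale-1)·z/height = 1 + (1.17-1)·1/2 = 1.085000
θ = twist·z/height = -330°·1/2 = -165.0000° = -2.879793 rad
cos θ = -0.965926, sin θ = -0.258819 (intermediates below are computed at full precision and shown rounded to 5 d.p.)
v1: (-4.5,2.5) → rotate → (4.99371,-1.25013) → ×s → (5.41818,-1.35639) → (5.42,-1.36)
v2: (-0.5,0) → rotate → (0.48296,0.12941) → ×s → (0.52401,0.14041) → (0.52,0.14)
v3: (1.5,-1) → rotate → (-1.70771,0.57770) → ×s → (-1.85286,0.62680) → (-1.85,0.63)
v4: (4,0.5) → rotate → (-3.73429,-1.51824) → ×s → (-4.05171,-1.64729) → (-4.05,-1.65)
v5: (2.5,2) → rotate → (-1.89718,-2.57890) → ×s → (-2.05844,-2.79811) → (-2.06,-2.80)
v6: (-4.5,3.5) → rotate → (5.25253,-2.21605) → ×s → (5.69900,-2.40442) → (5.70,-2.40)

Cross-section at z=1: (5.42,-1.36) (0.52,0.14) (-1.85,0.63) (-4.05,-1.65) (-2.06,-2.80) (5.70,-2.40)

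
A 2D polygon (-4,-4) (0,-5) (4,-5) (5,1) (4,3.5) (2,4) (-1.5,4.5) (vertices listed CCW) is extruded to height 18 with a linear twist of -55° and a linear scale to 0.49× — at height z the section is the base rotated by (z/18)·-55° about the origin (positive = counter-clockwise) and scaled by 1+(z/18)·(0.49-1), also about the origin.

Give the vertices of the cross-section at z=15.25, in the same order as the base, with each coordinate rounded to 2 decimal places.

t = z/height = 15.25/18 = 0.847222
s = 1 + (scale-1)·z/height = 1 + (0.49-1)·15.25/18 = 0.567917
θ = twist·z/height = -55°·15.25/18 = -46.5972° = -0.813275 rad
cos θ = 0.687123, sin θ = -0.726541 (intermediates below are computed at full precision and shown rounded to 5 d.p.)
v1: (-4,-4) → rotate → (-5.65466,0.15767) → ×s → (-3.21137,0.08955) → (-3.21,0.09)
v2: (0,-5) → rotate → (-3.63271,-3.43561) → ×s → (-2.06307,-1.95114) → (-2.06,-1.95)
v3: (4,-5) → rotate → (-0.88422,-6.34178) → ×s → (-0.50216,-3.60160) → (-0.50,-3.60)
v4: (5,1) → rotate → (4.16216,-2.94558) → ×s → (2.36376,-1.67285) → (2.36,-1.67)
v5: (4,3.5) → rotate → (5.29139,-0.50124) → ×s → (3.00507,-0.28466) → (3.01,-0.28)
v6: (2,4) → rotate → (4.28041,1.29541) → ×s → (2.43092,0.73568) → (2.43,0.74)
v7: (-1.5,4.5) → rotate → (2.23875,4.18186) → ×s → (1.27142,2.37495) → (1.27,2.37)

Cross-section at z=15.25: (-3.21,0.09) (-2.06,-1.95) (-0.50,-3.60) (2.36,-1.67) (3.01,-0.28) (2.43,0.74) (1.27,2.37)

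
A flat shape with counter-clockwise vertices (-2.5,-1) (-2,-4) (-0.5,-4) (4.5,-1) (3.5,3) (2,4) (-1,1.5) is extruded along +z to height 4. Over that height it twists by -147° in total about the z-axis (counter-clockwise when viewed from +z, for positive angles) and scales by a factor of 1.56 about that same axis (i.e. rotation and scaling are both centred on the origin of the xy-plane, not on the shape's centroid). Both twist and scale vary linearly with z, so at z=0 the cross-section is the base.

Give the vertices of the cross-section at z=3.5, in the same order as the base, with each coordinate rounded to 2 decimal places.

Cross-section at z=3.5: (1.16,3.84) (-2.80,6.05) (-4.19,4.30) (-5.35,-4.31) (0.24,-6.86) (2.80,-6.05) (2.68,-0.23)

t = z/height = 3.5/4 = 0.875
s = 1 + (scale-1)·z/height = 1 + (1.56-1)·3.5/4 = 1.490000
θ = twist·z/height = -147°·3.5/4 = -128.6250° = -2.244930 rad
cos θ = -0.624221, sin θ = -0.781248 (intermediates below are computed at full precision and shown rounded to 5 d.p.)
v1: (-2.5,-1) → rotate → (0.77930,2.57734) → ×s → (1.16116,3.84024) → (1.16,3.84)
v2: (-2,-4) → rotate → (-1.87655,4.05938) → ×s → (-2.79606,6.04847) → (-2.80,6.05)
v3: (-0.5,-4) → rotate → (-2.81288,2.88751) → ×s → (-4.19119,4.30238) → (-4.19,4.30)
v4: (4.5,-1) → rotate → (-3.59024,-2.89140) → ×s → (-5.34946,-4.30818) → (-5.35,-4.31)
v5: (3.5,3) → rotate → (0.15897,-4.60703) → ×s → (0.23687,-6.86448) → (0.24,-6.86)
v6: (2,4) → rotate → (1.87655,-4.05938) → ×s → (2.79606,-6.04847) → (2.80,-6.05)
v7: (-1,1.5) → rotate → (1.79609,-0.15508) → ×s → (2.67618,-0.23107) → (2.68,-0.23)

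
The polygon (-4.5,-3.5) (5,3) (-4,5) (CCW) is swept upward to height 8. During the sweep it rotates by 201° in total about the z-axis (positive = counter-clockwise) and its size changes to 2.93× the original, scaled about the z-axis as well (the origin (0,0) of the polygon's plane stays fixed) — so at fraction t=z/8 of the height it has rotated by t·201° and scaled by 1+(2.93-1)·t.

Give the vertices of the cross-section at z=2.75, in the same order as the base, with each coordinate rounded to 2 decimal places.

Cross-section at z=2.75: (2.77,-9.07) (-1.69,9.55) (-10.14,-3.25)

t = z/height = 2.75/8 = 0.34375
s = 1 + (scale-1)·z/height = 1 + (2.93-1)·2.75/8 = 1.663438
θ = twist·z/height = 201°·2.75/8 = 69.0938° = 1.205913 rad
cos θ = 0.356840, sin θ = 0.934166 (intermediates below are computed at full precision and shown rounded to 5 d.p.)
v1: (-4.5,-3.5) → rotate → (1.66380,-5.45268) → ×s → (2.76763,-9.07020) → (2.77,-9.07)
v2: (5,3) → rotate → (-1.01830,5.74135) → ×s → (-1.69387,9.55037) → (-1.69,9.55)
v3: (-4,5) → rotate → (-6.09819,-1.95246) → ×s → (-10.14395,-3.24780) → (-10.14,-3.25)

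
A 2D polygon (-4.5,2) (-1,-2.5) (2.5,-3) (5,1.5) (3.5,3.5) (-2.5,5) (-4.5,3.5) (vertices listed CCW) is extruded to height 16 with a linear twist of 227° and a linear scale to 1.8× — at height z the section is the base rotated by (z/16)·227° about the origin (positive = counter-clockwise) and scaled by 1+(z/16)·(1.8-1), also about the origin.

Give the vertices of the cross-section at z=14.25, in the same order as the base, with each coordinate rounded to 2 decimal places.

Cross-section at z=14.25: (8.43,-0.26) (-0.03,4.61) (-5.90,3.14) (-6.96,-5.61) (-3.29,-7.81) (7.20,-6.31) (9.40,-2.64)

t = z/height = 14.25/16 = 0.890625
s = 1 + (scale-1)·z/height = 1 + (1.8-1)·14.25/16 = 1.712500
θ = twist·z/height = 227°·14.25/16 = 202.1719° = 3.528565 rad
cos θ = -0.926056, sin θ = -0.377386 (intermediates below are computed at full precision and shown rounded to 5 d.p.)
v1: (-4.5,2) → rotate → (4.92202,-0.15387) → ×s → (8.42897,-0.26351) → (8.43,-0.26)
v2: (-1,-2.5) → rotate → (-0.01741,2.69253) → ×s → (-0.02981,4.61095) → (-0.03,4.61)
v3: (2.5,-3) → rotate → (-3.44730,1.83470) → ×s → (-5.90350,3.14193) → (-5.90,3.14)
v4: (5,1.5) → rotate → (-4.06420,-3.27602) → ×s → (-6.95994,-5.61018) → (-6.96,-5.61)
v5: (3.5,3.5) → rotate → (-1.92034,-4.56205) → ×s → (-3.28859,-7.81251) → (-3.29,-7.81)
v6: (-2.5,5) → rotate → (4.20207,-3.68681) → ×s → (7.19605,-6.31367) → (7.20,-6.31)
v7: (-4.5,3.5) → rotate → (5.48810,-1.54296) → ×s → (9.39838,-2.64231) → (9.40,-2.64)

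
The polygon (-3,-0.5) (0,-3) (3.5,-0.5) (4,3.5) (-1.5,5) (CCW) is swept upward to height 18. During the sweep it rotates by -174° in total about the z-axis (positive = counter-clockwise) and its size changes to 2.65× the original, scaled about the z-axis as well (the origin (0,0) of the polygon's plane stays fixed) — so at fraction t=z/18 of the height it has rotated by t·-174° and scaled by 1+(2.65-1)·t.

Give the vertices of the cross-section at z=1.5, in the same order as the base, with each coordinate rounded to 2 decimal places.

Cross-section at z=1.5: (-3.45,0.30) (-0.85,-3.30) (3.71,-1.55) (5.40,2.72) (-0.23,5.93)

t = z/height = 1.5/18 = 0.0833333
s = 1 + (scale-1)·z/height = 1 + (2.65-1)·1.5/18 = 1.137500
θ = twist·z/height = -174°·1.5/18 = -14.5000° = -0.253073 rad
cos θ = 0.968148, sin θ = -0.250380 (intermediates below are computed at full precision and shown rounded to 5 d.p.)
v1: (-3,-0.5) → rotate → (-3.02963,0.26707) → ×s → (-3.44621,0.30379) → (-3.45,0.30)
v2: (0,-3) → rotate → (-0.75114,-2.90444) → ×s → (-0.85442,-3.30380) → (-0.85,-3.30)
v3: (3.5,-0.5) → rotate → (3.26333,-1.36040) → ×s → (3.71203,-1.54746) → (3.71,-1.55)
v4: (4,3.5) → rotate → (4.74892,2.38700) → ×s → (5.40190,2.71521) → (5.40,2.72)
v5: (-1.5,5) → rotate → (-0.20032,5.21631) → ×s → (-0.22787,5.93355) → (-0.23,5.93)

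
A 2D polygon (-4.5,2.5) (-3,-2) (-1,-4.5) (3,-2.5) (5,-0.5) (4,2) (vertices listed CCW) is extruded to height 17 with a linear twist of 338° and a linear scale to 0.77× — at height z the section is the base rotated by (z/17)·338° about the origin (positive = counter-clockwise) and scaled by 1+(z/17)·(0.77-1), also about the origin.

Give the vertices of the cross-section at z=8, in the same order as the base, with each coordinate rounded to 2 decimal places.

Cross-section at z=8: (2.95,-3.52) (3.14,0.71) (2.27,3.43) (-1.70,3.04) (-4.00,2.01) (-3.97,-0.39)

t = z/height = 8/17 = 0.470588
s = 1 + (scale-1)·z/height = 1 + (0.77-1)·8/17 = 0.891765
θ = twist·z/height = 338°·8/17 = 159.0588° = 2.776100 rad
cos θ = -0.933948, sin θ = 0.357409 (intermediates below are computed at full precision and shown rounded to 5 d.p.)
v1: (-4.5,2.5) → rotate → (3.30924,-3.94321) → ×s → (2.95107,-3.51642) → (2.95,-3.52)
v2: (-3,-2) → rotate → (3.51666,0.79567) → ×s → (3.13604,0.70955) → (3.14,0.71)
v3: (-1,-4.5) → rotate → (2.54229,3.84536) → ×s → (2.26712,3.42915) → (2.27,3.43)
v4: (3,-2.5) → rotate → (-1.90832,3.40710) → ×s → (-1.70177,3.03833) → (-1.70,3.04)
v5: (5,-0.5) → rotate → (-4.49103,2.25402) → ×s → (-4.00495,2.01006) → (-4.00,2.01)
v6: (4,2) → rotate → (-4.45061,-0.43826) → ×s → (-3.96890,-0.39082) → (-3.97,-0.39)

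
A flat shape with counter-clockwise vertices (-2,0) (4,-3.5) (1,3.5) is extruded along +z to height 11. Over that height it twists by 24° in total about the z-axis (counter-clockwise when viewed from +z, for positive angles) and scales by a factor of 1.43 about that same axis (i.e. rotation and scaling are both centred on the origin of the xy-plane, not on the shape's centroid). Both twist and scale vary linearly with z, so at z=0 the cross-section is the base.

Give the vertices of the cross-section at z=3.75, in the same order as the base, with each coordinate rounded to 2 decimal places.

Cross-section at z=3.75: (-2.27,-0.33) (5.11,-3.32) (0.56,4.14)

t = z/height = 3.75/11 = 0.340909
s = 1 + (scale-1)·z/height = 1 + (1.43-1)·3.75/11 = 1.146591
θ = twist·z/height = 24°·3.75/11 = 8.1818° = 0.142800 rad
cos θ = 0.989821, sin θ = 0.142315 (intermediates below are computed at full precision and shown rounded to 5 d.p.)
v1: (-2,0) → rotate → (-1.97964,-0.28463) → ×s → (-2.26984,-0.32635) → (-2.27,-0.33)
v2: (4,-3.5) → rotate → (4.45739,-2.89512) → ×s → (5.11080,-3.31951) → (5.11,-3.32)
v3: (1,3.5) → rotate → (0.49172,3.60669) → ×s → (0.56380,4.13540) → (0.56,4.14)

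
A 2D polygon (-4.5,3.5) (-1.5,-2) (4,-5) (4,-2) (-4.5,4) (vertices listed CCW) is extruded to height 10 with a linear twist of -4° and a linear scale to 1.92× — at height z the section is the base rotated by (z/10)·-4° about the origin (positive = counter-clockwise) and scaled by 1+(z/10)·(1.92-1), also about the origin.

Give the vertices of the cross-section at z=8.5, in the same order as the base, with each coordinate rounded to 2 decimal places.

t = z/height = 8.5/10 = 0.85
s = 1 + (scale-1)·z/height = 1 + (1.92-1)·8.5/10 = 1.782000
θ = twist·z/height = -4°·8.5/10 = -3.4000° = -0.059341 rad
cos θ = 0.998240, sin θ = -0.059306 (intermediates below are computed at full precision and shown rounded to 5 d.p.)
v1: (-4.5,3.5) → rotate → (-4.28451,3.76072) → ×s → (-7.63499,6.70160) → (-7.63,6.70)
v2: (-1.5,-2) → rotate → (-1.61597,-1.90752) → ×s → (-2.87966,-3.39920) → (-2.88,-3.40)
v3: (4,-5) → rotate → (3.69643,-5.22842) → ×s → (6.58703,-9.31705) → (6.59,-9.32)
v4: (4,-2) → rotate → (3.87435,-2.23371) → ×s → (6.90409,-3.98046) → (6.90,-3.98)
v5: (-4.5,4) → rotate → (-4.25485,4.25984) → ×s → (-7.58215,7.59103) → (-7.58,7.59)

Cross-section at z=8.5: (-7.63,6.70) (-2.88,-3.40) (6.59,-9.32) (6.90,-3.98) (-7.58,7.59)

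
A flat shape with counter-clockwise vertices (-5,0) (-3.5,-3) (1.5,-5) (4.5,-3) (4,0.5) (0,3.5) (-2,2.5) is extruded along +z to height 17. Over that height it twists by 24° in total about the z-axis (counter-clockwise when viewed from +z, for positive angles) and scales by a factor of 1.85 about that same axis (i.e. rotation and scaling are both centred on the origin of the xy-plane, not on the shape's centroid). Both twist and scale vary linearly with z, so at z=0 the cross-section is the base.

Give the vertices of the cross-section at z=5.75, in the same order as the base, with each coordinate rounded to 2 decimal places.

t = z/height = 5.75/17 = 0.338235
s = 1 + (scale-1)·z/height = 1 + (1.85-1)·5.75/17 = 1.287500
θ = twist·z/height = 24°·5.75/17 = 8.1176° = 0.141680 rad
cos θ = 0.989980, sin θ = 0.141206 (intermediates below are computed at full precision and shown rounded to 5 d.p.)
v1: (-5,0) → rotate → (-4.94990,-0.70603) → ×s → (-6.37300,-0.90901) → (-6.37,-0.91)
v2: (-3.5,-3) → rotate → (-3.04131,-3.46416) → ×s → (-3.91569,-4.46011) → (-3.92,-4.46)
v3: (1.5,-5) → rotate → (2.19100,-4.73809) → ×s → (2.82091,-6.10029) → (2.82,-6.10)
v4: (4.5,-3) → rotate → (4.87853,-2.33451) → ×s → (6.28111,-3.00569) → (6.28,-3.01)
v5: (4,0.5) → rotate → (3.88932,1.05981) → ×s → (5.00750,1.36451) → (5.01,1.36)
v6: (0,3.5) → rotate → (-0.49422,3.46493) → ×s → (-0.63631,4.46110) → (-0.64,4.46)
v7: (-2,2.5) → rotate → (-2.33298,2.19254) → ×s → (-3.00371,2.82289) → (-3.00,2.82)

Cross-section at z=5.75: (-6.37,-0.91) (-3.92,-4.46) (2.82,-6.10) (6.28,-3.01) (5.01,1.36) (-0.64,4.46) (-3.00,2.82)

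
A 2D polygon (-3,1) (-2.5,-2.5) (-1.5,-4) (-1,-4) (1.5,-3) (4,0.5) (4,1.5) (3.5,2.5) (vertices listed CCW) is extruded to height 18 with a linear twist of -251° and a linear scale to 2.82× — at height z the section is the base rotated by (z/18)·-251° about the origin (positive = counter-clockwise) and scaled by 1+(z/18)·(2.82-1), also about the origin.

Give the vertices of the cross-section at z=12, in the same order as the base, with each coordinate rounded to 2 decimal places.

Cross-section at z=12: (6.96,-0.70) (4.19,6.61) (1.30,9.37) (0.22,9.12) (-4.70,5.75) (-8.40,-3.02) (-7.91,-5.18) (-6.34,-7.10)

t = z/height = 12/18 = 0.666667
s = 1 + (scale-1)·z/height = 1 + (2.82-1)·12/18 = 2.213333
θ = twist·z/height = -251°·12/18 = -167.3333° = -2.920518 rad
cos θ = -0.975662, sin θ = -0.219279 (intermediates below are computed at full precision and shown rounded to 5 d.p.)
v1: (-3,1) → rotate → (3.14627,-0.31783) → ×s → (6.96373,-0.70346) → (6.96,-0.70)
v2: (-2.5,-2.5) → rotate → (1.89096,2.98735) → ×s → (4.18532,6.61201) → (4.19,6.61)
v3: (-1.5,-4) → rotate → (0.58638,4.23157) → ×s → (1.29785,9.36587) → (1.30,9.37)
v4: (-1,-4) → rotate → (0.09855,4.12193) → ×s → (0.21812,9.12320) → (0.22,9.12)
v5: (1.5,-3) → rotate → (-2.12133,2.59807) → ×s → (-4.69521,5.75039) → (-4.70,5.75)
v6: (4,0.5) → rotate → (-3.79301,-1.36495) → ×s → (-8.39520,-3.02108) → (-8.40,-3.02)
v7: (4,1.5) → rotate → (-3.57373,-2.34061) → ×s → (-7.90986,-5.18055) → (-7.91,-5.18)
v8: (3.5,2.5) → rotate → (-2.86662,-3.20663) → ×s → (-6.34479,-7.09734) → (-6.34,-7.10)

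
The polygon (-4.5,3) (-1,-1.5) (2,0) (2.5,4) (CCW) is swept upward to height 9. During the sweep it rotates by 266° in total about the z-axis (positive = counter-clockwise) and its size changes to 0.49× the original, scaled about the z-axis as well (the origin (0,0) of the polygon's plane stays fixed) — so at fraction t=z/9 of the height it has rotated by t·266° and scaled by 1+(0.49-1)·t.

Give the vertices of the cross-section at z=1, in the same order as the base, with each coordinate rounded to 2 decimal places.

Cross-section at z=1: (-5.09,0.37) (-0.12,-1.70) (1.64,0.93) (0.19,4.45)

t = z/height = 1/9 = 0.111111
s = 1 + (scale-1)·z/height = 1 + (0.49-1)·1/9 = 0.943333
θ = twist·z/height = 266°·1/9 = 29.5556° = 0.515842 rad
cos θ = 0.869878, sin θ = 0.493267 (intermediates below are computed at full precision and shown rounded to 5 d.p.)
v1: (-4.5,3) → rotate → (-5.39425,0.38993) → ×s → (-5.08858,0.36783) → (-5.09,0.37)
v2: (-1,-1.5) → rotate → (-0.12998,-1.79808) → ×s → (-0.12261,-1.69619) → (-0.12,-1.70)
v3: (2,0) → rotate → (1.73976,0.98653) → ×s → (1.64117,0.93063) → (1.64,0.93)
v4: (2.5,4) → rotate → (0.20163,4.71268) → ×s → (0.19020,4.44563) → (0.19,4.45)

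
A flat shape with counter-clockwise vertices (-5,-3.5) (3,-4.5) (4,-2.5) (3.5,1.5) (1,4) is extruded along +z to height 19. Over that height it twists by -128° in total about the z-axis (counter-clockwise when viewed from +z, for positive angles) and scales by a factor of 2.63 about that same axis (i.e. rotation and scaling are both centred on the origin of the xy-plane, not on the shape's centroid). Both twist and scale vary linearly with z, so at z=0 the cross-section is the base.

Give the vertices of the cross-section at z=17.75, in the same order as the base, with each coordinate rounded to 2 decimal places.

Cross-section at z=17.75: (-1.45,15.33) (-13.61,-0.98) (-10.47,-5.66) (-1.07,-9.55) (7.53,-7.18)

t = z/height = 17.75/19 = 0.934211
s = 1 + (scale-1)·z/height = 1 + (2.63-1)·17.75/19 = 2.522763
θ = twist·z/height = -128°·17.75/19 = -119.5789° = -2.087046 rad
cos θ = -0.493622, sin θ = -0.869676 (intermediates below are computed at full precision and shown rounded to 5 d.p.)
v1: (-5,-3.5) → rotate → (-0.57576,6.07606) → ×s → (-1.45249,15.32846) → (-1.45,15.33)
v2: (3,-4.5) → rotate → (-5.39441,-0.38773) → ×s → (-13.60882,-0.97815) → (-13.61,-0.98)
v3: (4,-2.5) → rotate → (-4.14868,-2.24465) → ×s → (-10.46614,-5.66272) → (-10.47,-5.66)
v4: (3.5,1.5) → rotate → (-0.42316,-3.78430) → ×s → (-1.06754,-9.54689) → (-1.07,-9.55)
v5: (1,4) → rotate → (2.98508,-2.84417) → ×s → (7.53066,-7.17516) → (7.53,-7.18)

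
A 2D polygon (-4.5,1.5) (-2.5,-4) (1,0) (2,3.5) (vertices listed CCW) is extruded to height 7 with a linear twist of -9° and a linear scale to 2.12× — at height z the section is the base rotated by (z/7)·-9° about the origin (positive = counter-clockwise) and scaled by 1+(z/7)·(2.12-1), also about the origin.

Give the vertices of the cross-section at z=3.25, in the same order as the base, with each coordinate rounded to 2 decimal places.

Cross-section at z=3.25: (-6.66,2.77) (-4.23,-5.79) (1.52,-0.11) (3.42,5.08)

t = z/height = 3.25/7 = 0.464286
s = 1 + (scale-1)·z/height = 1 + (2.12-1)·3.25/7 = 1.520000
θ = twist·z/height = -9°·3.25/7 = -4.1786° = -0.072930 rad
cos θ = 0.997342, sin θ = -0.072865 (intermediates below are computed at full precision and shown rounded to 5 d.p.)
v1: (-4.5,1.5) → rotate → (-4.37874,1.82391) → ×s → (-6.65569,2.77234) → (-6.66,2.77)
v2: (-2.5,-4) → rotate → (-2.78482,-3.80720) → ×s → (-4.23292,-5.78695) → (-4.23,-5.79)
v3: (1,0) → rotate → (0.99734,-0.07287) → ×s → (1.51596,-0.11076) → (1.52,-0.11)
v4: (2,3.5) → rotate → (2.24971,3.34497) → ×s → (3.41956,5.08435) → (3.42,5.08)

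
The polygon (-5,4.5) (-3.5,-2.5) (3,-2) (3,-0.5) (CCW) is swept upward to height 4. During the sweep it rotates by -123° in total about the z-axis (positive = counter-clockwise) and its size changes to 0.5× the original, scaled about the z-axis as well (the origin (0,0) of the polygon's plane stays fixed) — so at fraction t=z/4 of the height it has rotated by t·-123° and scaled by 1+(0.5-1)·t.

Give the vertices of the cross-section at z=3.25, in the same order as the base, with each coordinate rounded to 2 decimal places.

Cross-section at z=3.25: (3.14,2.46) (-1.10,2.30) (-1.48,-1.55) (-0.60,-1.70)

t = z/height = 3.25/4 = 0.8125
s = 1 + (scale-1)·z/height = 1 + (0.5-1)·3.25/4 = 0.593750
θ = twist·z/height = -123°·3.25/4 = -99.9375° = -1.744238 rad
cos θ = -0.172574, sin θ = -0.984997 (intermediates below are computed at full precision and shown rounded to 5 d.p.)
v1: (-5,4.5) → rotate → (5.29535,4.14840) → ×s → (3.14412,2.46311) → (3.14,2.46)
v2: (-3.5,-2.5) → rotate → (-1.85848,3.87892) → ×s → (-1.10347,2.30311) → (-1.10,2.30)
v3: (3,-2) → rotate → (-2.48771,-2.60984) → ×s → (-1.47708,-1.54959) → (-1.48,-1.55)
v4: (3,-0.5) → rotate → (-1.01022,-2.86870) → ×s → (-0.59982,-1.70329) → (-0.60,-1.70)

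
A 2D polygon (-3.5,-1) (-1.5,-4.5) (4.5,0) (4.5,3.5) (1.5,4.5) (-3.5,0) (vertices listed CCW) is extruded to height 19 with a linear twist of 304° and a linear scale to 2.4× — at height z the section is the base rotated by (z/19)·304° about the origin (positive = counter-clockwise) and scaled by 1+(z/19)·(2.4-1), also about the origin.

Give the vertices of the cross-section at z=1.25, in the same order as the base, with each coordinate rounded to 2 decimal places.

Cross-section at z=1.25: (-3.22,-2.33) (0.14,-5.18) (4.62,1.68) (3.31,5.27) (-0.14,5.18) (-3.59,-1.31)

t = z/height = 1.25/19 = 0.0657895
s = 1 + (scale-1)·z/height = 1 + (2.4-1)·1.25/19 = 1.092105
θ = twist·z/height = 304°·1.25/19 = 20.0000° = 0.349066 rad
cos θ = 0.939693, sin θ = 0.342020 (intermediates below are computed at full precision and shown rounded to 5 d.p.)
v1: (-3.5,-1) → rotate → (-2.94690,-2.13676) → ×s → (-3.21833,-2.33357) → (-3.22,-2.33)
v2: (-1.5,-4.5) → rotate → (0.12955,-4.74165) → ×s → (0.14148,-5.17838) → (0.14,-5.18)
v3: (4.5,0) → rotate → (4.22862,1.53909) → ×s → (4.61809,1.68085) → (4.62,1.68)
v4: (4.5,3.5) → rotate → (3.03155,4.82801) → ×s → (3.31077,5.27270) → (3.31,5.27)
v5: (1.5,4.5) → rotate → (-0.12955,4.74165) → ×s → (-0.14148,5.17838) → (-0.14,5.18)
v6: (-3.5,0) → rotate → (-3.28892,-1.19707) → ×s → (-3.59185,-1.30733) → (-3.59,-1.31)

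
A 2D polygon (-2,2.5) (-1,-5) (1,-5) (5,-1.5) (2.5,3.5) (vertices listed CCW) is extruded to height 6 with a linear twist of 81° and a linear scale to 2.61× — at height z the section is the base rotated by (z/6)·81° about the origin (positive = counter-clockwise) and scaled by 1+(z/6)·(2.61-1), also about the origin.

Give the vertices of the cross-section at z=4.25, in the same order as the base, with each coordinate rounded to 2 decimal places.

Cross-section at z=4.25: (-6.81,-0.72) (7.86,-7.57) (10.17,-3.97) (8.47,7.28) (-3.42,8.55)

t = z/height = 4.25/6 = 0.708333
s = 1 + (scale-1)·z/height = 1 + (2.61-1)·4.25/6 = 2.140417
θ = twist·z/height = 81°·4.25/6 = 57.3750° = 1.001383 rad
cos θ = 0.539138, sin θ = 0.842217 (intermediates below are computed at full precision and shown rounded to 5 d.p.)
v1: (-2,2.5) → rotate → (-3.18382,-0.33659) → ×s → (-6.81470,-0.72044) → (-6.81,-0.72)
v2: (-1,-5) → rotate → (3.67195,-3.53791) → ×s → (7.85950,-7.57260) → (7.86,-7.57)
v3: (1,-5) → rotate → (4.75022,-1.85347) → ×s → (10.16746,-3.96721) → (10.17,-3.97)
v4: (5,-1.5) → rotate → (3.95902,3.40238) → ×s → (8.47395,7.28251) → (8.47,7.28)
v5: (2.5,3.5) → rotate → (-1.59991,3.99253) → ×s → (-3.42448,8.54567) → (-3.42,8.55)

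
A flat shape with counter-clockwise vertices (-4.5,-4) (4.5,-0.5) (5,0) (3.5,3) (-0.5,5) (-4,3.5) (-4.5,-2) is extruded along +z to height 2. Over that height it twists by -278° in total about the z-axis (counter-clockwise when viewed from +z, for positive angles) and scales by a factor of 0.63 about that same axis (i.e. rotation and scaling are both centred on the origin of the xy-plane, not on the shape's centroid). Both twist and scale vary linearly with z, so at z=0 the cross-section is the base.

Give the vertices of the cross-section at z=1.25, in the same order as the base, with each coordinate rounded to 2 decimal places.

Cross-section at z=1.25: (3.10,3.43) (-3.48,0.01) (-3.82,-0.42) (-2.42,-2.59) (0.80,-3.78) (3.35,-2.34) (3.27,1.90)

t = z/height = 1.25/2 = 0.625
s = 1 + (scale-1)·z/height = 1 + (0.63-1)·1.25/2 = 0.768750
θ = twist·z/height = -278°·1.25/2 = -173.7500° = -3.032510 rad
cos θ = -0.994056, sin θ = -0.108867 (intermediates below are computed at full precision and shown rounded to 5 d.p.)
v1: (-4.5,-4) → rotate → (4.03779,4.46613) → ×s → (3.10405,3.43333) → (3.10,3.43)
v2: (4.5,-0.5) → rotate → (-4.52769,0.00713) → ×s → (-3.48066,0.00548) → (-3.48,0.01)
v3: (5,0) → rotate → (-4.97028,-0.54433) → ×s → (-3.82090,-0.41846) → (-3.82,-0.42)
v4: (3.5,3) → rotate → (-3.15260,-3.36320) → ×s → (-2.42356,-2.58546) → (-2.42,-2.59)
v5: (-0.5,5) → rotate → (1.04136,-4.91585) → ×s → (0.80055,-3.77906) → (0.80,-3.78)
v6: (-4,3.5) → rotate → (4.35726,-3.04373) → ×s → (3.34964,-2.33987) → (3.35,-2.34)
v7: (-4.5,-2) → rotate → (4.25552,2.47801) → ×s → (3.27143,1.90497) → (3.27,1.90)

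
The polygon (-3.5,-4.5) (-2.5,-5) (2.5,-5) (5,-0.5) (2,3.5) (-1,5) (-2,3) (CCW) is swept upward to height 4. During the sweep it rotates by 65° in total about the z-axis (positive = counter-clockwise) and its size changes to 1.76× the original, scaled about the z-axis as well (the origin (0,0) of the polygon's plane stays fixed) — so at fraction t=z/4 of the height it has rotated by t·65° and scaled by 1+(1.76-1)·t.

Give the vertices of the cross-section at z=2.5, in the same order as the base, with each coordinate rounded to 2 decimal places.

t = z/height = 2.5/4 = 0.625
s = 1 + (scale-1)·z/height = 1 + (1.76-1)·2.5/4 = 1.475000
θ = twist·z/height = 65°·2.5/4 = 40.6250° = 0.709040 rad
cos θ = 0.758987, sin θ = 0.651105 (intermediates below are computed at full precision and shown rounded to 5 d.p.)
v1: (-3.5,-4.5) → rotate → (0.27352,-5.69431) → ×s → (0.40344,-8.39911) → (0.40,-8.40)
v2: (-2.5,-5) → rotate → (1.35806,-5.42270) → ×s → (2.00314,-7.99848) → (2.00,-8.00)
v3: (2.5,-5) → rotate → (5.15300,-2.16717) → ×s → (7.60067,-3.19658) → (7.60,-3.20)
v4: (5,-0.5) → rotate → (4.12049,2.87603) → ×s → (6.07772,4.24215) → (6.08,4.24)
v5: (2,3.5) → rotate → (-0.76089,3.95867) → ×s → (-1.12232,5.83903) → (-1.12,5.84)
v6: (-1,5) → rotate → (-4.01451,3.14383) → ×s → (-5.92141,4.63715) → (-5.92,4.64)
v7: (-2,3) → rotate → (-3.47129,0.97475) → ×s → (-5.12015,1.43776) → (-5.12,1.44)

Cross-section at z=2.5: (0.40,-8.40) (2.00,-8.00) (7.60,-3.20) (6.08,4.24) (-1.12,5.84) (-5.92,4.64) (-5.12,1.44)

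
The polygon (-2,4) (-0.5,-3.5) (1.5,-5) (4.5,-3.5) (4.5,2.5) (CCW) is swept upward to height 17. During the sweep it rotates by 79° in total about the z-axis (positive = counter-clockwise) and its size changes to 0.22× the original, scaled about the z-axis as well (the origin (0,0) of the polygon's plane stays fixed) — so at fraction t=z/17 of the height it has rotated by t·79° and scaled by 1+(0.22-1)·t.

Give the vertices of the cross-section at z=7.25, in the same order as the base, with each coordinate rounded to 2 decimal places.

t = z/height = 7.25/17 = 0.426471
s = 1 + (scale-1)·z/height = 1 + (0.22-1)·7.25/17 = 0.667353
θ = twist·z/height = 79°·7.25/17 = 33.6912° = 0.588022 rad
cos θ = 0.832040, sin θ = 0.554716 (intermediates below are computed at full precision and shown rounded to 5 d.p.)
v1: (-2,4) → rotate → (-3.88294,2.21873) → ×s → (-2.59129,1.48067) → (-2.59,1.48)
v2: (-0.5,-3.5) → rotate → (1.52549,-3.18950) → ×s → (1.01804,-2.12852) → (1.02,-2.13)
v3: (1.5,-5) → rotate → (4.02164,-3.32812) → ×s → (2.68385,-2.22103) → (2.68,-2.22)
v4: (4.5,-3.5) → rotate → (5.68569,-0.41592) → ×s → (3.79436,-0.27756) → (3.79,-0.28)
v5: (4.5,2.5) → rotate → (2.35739,4.57632) → ×s → (1.57321,3.05402) → (1.57,3.05)

Cross-section at z=7.25: (-2.59,1.48) (1.02,-2.13) (2.68,-2.22) (3.79,-0.28) (1.57,3.05)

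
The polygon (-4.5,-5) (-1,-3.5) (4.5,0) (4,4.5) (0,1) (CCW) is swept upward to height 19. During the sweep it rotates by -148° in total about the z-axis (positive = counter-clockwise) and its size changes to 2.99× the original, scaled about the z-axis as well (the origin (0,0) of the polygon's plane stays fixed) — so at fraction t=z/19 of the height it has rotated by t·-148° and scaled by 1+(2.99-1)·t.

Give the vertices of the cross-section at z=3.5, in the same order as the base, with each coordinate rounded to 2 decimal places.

Cross-section at z=3.5: (-8.60,-3.26) (-3.41,-3.63) (5.47,-2.82) (7.68,2.96) (0.63,1.21)

t = z/height = 3.5/19 = 0.184211
s = 1 + (scale-1)·z/height = 1 + (2.99-1)·3.5/19 = 1.366579
θ = twist·z/height = -148°·3.5/19 = -27.2632° = -0.475832 rad
cos θ = 0.888912, sin θ = -0.458078 (intermediates below are computed at full precision and shown rounded to 5 d.p.)
v1: (-4.5,-5) → rotate → (-6.29049,-2.38321) → ×s → (-8.59646,-3.25684) → (-8.60,-3.26)
v2: (-1,-3.5) → rotate → (-2.49219,-2.65311) → ×s → (-3.40577,-3.62569) → (-3.41,-3.63)
v3: (4.5,0) → rotate → (4.00010,-2.06135) → ×s → (5.46646,-2.81700) → (5.47,-2.82)
v4: (4,4.5) → rotate → (5.61700,2.16779) → ×s → (7.67607,2.96246) → (7.68,2.96)
v5: (0,1) → rotate → (0.45808,0.88891) → ×s → (0.62600,1.21477) → (0.63,1.21)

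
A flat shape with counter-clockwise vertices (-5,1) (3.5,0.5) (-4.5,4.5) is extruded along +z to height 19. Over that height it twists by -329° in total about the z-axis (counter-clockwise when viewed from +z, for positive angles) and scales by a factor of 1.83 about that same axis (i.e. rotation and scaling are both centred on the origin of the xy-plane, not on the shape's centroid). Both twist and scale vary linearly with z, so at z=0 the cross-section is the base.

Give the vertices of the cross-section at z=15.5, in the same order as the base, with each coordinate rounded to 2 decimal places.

Cross-section at z=15.5: (-1.44,-8.43) (-1.00,5.84) (-7.33,-7.76)

t = z/height = 15.5/19 = 0.815789
s = 1 + (scale-1)·z/height = 1 + (1.83-1)·15.5/19 = 1.677105
θ = twist·z/height = -329°·15.5/19 = -268.3947° = -4.684372 rad
cos θ = -0.028013, sin θ = 0.999608 (intermediates below are computed at full precision and shown rounded to 5 d.p.)
v1: (-5,1) → rotate → (-0.85954,-5.02605) → ×s → (-1.44154,-8.42922) → (-1.44,-8.43)
v2: (3.5,0.5) → rotate → (-0.59785,3.48462) → ×s → (-1.00266,5.84407) → (-1.00,5.84)
v3: (-4.5,4.5) → rotate → (-4.37217,-4.62429) → ×s → (-7.33259,-7.75543) → (-7.33,-7.76)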